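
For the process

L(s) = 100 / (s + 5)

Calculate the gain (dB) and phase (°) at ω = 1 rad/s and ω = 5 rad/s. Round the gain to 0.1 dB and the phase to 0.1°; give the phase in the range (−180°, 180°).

ω = 1: 25.9 dB, -11.3°; ω = 5: 23.0 dB, -45.0°

At s = jω = j1:
pole (s+5): 5 + j1 → |·| = √(5²+1²) = √26 ≈ 5.099, ∠ = arctan(1/5) ≈ 11.31°
|L| = 100 / 5.099 ≈ 19.612
Gain = 20 log₁₀(19.612) ≈ 25.85 dB
∠L = 0.00° − 11.31° = -11.31°

At s = jω = j5:
pole (s+5): 5 + j5 → |·| = √(5²+5²) = √50 ≈ 7.0711, ∠ = arctan(5/5) ≈ 45.00°
|L| = 100 / 7.0711 ≈ 14.142
Gain = 20 log₁₀(14.142) ≈ 23.01 dB
∠L = 0.00° − 45.00° = -45.00°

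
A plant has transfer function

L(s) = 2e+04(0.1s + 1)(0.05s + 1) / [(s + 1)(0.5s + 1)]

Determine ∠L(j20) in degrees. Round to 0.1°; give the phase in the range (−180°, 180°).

-63.0°

At ω = 20 rad/s:
zero (1 + j20·0.1) = 1 + j2 → |·| ≈ 2.2361, ∠ ≈ 63.43°
zero (1 + j20·0.05) = 1 + j1 → |·| ≈ 1.4142, ∠ ≈ 45.00°
pole (1 + j20·1) = 1 + j20 → |·| ≈ 20.025, ∠ ≈ 87.14°
pole (1 + j20·0.5) = 1 + j10 → |·| ≈ 10.05, ∠ ≈ 84.29°
∠L = (63.43° + 45.00°) − (87.14° + 84.29°) = -63.00°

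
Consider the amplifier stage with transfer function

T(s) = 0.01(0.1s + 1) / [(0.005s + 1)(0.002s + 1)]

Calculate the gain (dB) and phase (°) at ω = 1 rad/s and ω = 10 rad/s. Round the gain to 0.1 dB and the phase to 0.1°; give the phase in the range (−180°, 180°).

At ω = 1 rad/s:
zero (1 + j1·0.1) = 1 + j0.1 → |·| ≈ 1.005, ∠ ≈ 5.71°
pole (1 + j1·0.005) = 1 + j0.005 → |·| ≈ 1, ∠ ≈ 0.29°
pole (1 + j1·0.002) = 1 + j0.002 → |·| ≈ 1, ∠ ≈ 0.11°
|T| = 0.01 · 1.005 / (1 · 1) ≈ 0.01005
Gain = 20 log₁₀(0.01005) ≈ -39.96 dB
∠T = (5.71°) − (0.29° + 0.11°) = 5.31°

At ω = 10 rad/s:
zero (1 + j10·0.1) = 1 + j1 → |·| ≈ 1.4142, ∠ ≈ 45.00°
pole (1 + j10·0.005) = 1 + j0.05 → |·| ≈ 1.0012, ∠ ≈ 2.86°
pole (1 + j10·0.002) = 1 + j0.02 → |·| ≈ 1.0002, ∠ ≈ 1.15°
|T| = 0.01 · 1.4142 / (1.0012 · 1.0002) ≈ 0.014122
Gain = 20 log₁₀(0.014122) ≈ -37.00 dB
∠T = (45.00°) − (2.86° + 1.15°) = 40.99°

ω = 1: -40.0 dB, 5.3°; ω = 10: -37.0 dB, 41.0°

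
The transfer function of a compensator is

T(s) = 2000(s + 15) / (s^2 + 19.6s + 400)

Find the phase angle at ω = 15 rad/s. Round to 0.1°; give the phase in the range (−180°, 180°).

At s = jω = j15:
zero (s+15): 15 + j15 → |·| = √(15²+15²) = √450 ≈ 21.213, ∠ = arctan(15/15) ≈ 45.00°
quadratic: (j15)² + 19.6·j15 + 400 = 175 + j294 → |·| ≈ 342.14, ∠ ≈ 59.24°
∠T = 45.00° − 59.24° = -14.24°

-14.2°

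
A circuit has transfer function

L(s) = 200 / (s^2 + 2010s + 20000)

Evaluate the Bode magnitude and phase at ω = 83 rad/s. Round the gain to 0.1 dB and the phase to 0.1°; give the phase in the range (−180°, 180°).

-58.5 dB, -85.5°

Substitute s = j83:
Numerator: 200 = 200 + j0
Denominator: (j83)^2 + 2010(j83) + 20000 = 13111 + j166830
|N| = √(200² + 0²) ≈ 200, ∠N ≈ 0.00°
|D| = √(13111² + 166830²) ≈ 1.6734e+05, ∠D ≈ 85.51°
|L| = 200 / 1.6734e+05 ≈ 0.0011952
Gain = 20 log₁₀(0.0011952) ≈ -58.45 dB
∠L = 0.00° − 85.51° = -85.51°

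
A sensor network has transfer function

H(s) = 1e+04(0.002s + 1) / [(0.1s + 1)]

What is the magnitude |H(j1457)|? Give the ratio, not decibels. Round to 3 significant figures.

At ω = 1457 rad/s:
zero (1 + j1457·0.002) = 1 + j2.914 → |·| ≈ 3.0808, ∠ ≈ 71.06°
pole (1 + j1457·0.1) = 1 + j145.7 → |·| ≈ 145.7, ∠ ≈ 89.61°
|H| = 1e+04 · 3.0808 / (145.7) ≈ 211.45

211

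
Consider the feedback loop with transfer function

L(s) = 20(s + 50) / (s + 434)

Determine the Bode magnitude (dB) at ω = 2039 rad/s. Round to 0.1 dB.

At s = jω = j2039:
zero (s+50): 50 + j2039 → |·| = √(50²+2039²) = √4160021 ≈ 2039.6, ∠ = arctan(2039/50) ≈ 88.60°
pole (s+434): 434 + j2039 → |·| = √(434²+2039²) = √4345877 ≈ 2084.7, ∠ = arctan(2039/434) ≈ 77.98°
|L| = 20 · 2039.6 / 2084.7 ≈ 19.567
Gain = 20 log₁₀(19.567) ≈ 25.83 dB

25.8 dB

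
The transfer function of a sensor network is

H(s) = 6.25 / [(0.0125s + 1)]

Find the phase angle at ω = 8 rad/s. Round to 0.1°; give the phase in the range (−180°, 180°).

At ω = 8 rad/s:
pole (1 + j8·0.0125) = 1 + j0.1 → |·| ≈ 1.005, ∠ ≈ 5.71°
∠H = (0°) − (5.71°) = -5.71°

-5.7°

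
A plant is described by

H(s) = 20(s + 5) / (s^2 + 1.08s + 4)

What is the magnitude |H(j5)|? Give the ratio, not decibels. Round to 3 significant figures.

At s = jω = j5:
zero (s+5): 5 + j5 → |·| = √(5²+5²) = √50 ≈ 7.0711, ∠ = arctan(5/5) ≈ 45.00°
quadratic: (j5)² + 1.08·j5 + 4 = -21 + j5.4 → |·| ≈ 21.683, ∠ ≈ 165.58°
|H| = 20 · 7.0711 / 21.683 ≈ 6.5223

6.52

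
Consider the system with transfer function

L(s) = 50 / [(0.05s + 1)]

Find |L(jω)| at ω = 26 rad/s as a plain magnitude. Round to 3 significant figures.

At ω = 26 rad/s:
pole (1 + j26·0.05) = 1 + j1.3 → |·| ≈ 1.6401, ∠ ≈ 52.43°
|L| = 50 · 1 / (1.6401) ≈ 30.486

30.5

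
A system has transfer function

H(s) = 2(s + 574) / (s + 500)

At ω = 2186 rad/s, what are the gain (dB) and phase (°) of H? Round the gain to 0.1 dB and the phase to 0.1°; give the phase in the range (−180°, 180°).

At s = jω = j2186:
zero (s+574): 574 + j2186 → |·| = √(574²+2186²) = √5108072 ≈ 2260.1, ∠ = arctan(2186/574) ≈ 75.29°
pole (s+500): 500 + j2186 → |·| = √(500²+2186²) = √5028596 ≈ 2242.5, ∠ = arctan(2186/500) ≈ 77.12°
|H| = 2 · 2260.1 / 2242.5 ≈ 2.0157
Gain = 20 log₁₀(2.0157) ≈ 6.09 dB
∠H = 75.29° − 77.12° = -1.83°

6.1 dB, -1.8°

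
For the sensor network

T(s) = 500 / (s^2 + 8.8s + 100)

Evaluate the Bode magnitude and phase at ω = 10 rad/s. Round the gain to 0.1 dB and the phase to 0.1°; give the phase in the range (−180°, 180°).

15.1 dB, -90.0°

At s = jω = j10:
quadratic: (j10)² + 8.8·j10 + 100 = 0 + j88 → |·| ≈ 88, ∠ ≈ 90.00°
|T| = 500 / 88 ≈ 5.6818
Gain = 20 log₁₀(5.6818) ≈ 15.09 dB
∠T = 0.00° − 90.00° = -90.00°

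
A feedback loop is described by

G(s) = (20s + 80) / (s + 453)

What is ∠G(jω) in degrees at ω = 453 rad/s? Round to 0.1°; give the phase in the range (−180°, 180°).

44.5°

Substitute s = j453:
Numerator: 20(j453) + 80 = 80 + j9060
Denominator: (j453) + 453 = 453 + j453
|N| = √(80² + 9060²) ≈ 9060.4, ∠N ≈ 89.49°
|D| = √(453² + 453²) ≈ 640.64, ∠D ≈ 45.00°
∠G = 89.49° − 45.00° = 44.49°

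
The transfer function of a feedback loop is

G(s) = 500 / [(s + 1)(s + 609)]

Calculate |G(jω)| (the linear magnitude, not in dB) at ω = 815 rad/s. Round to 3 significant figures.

At s = jω = j815:
pole (s+1): 1 + j815 → |·| = √(1²+815²) = √664226 ≈ 815, ∠ = arctan(815/1) ≈ 89.93°
pole (s+609): 609 + j815 → |·| = √(609²+815²) = √1035106 ≈ 1017.4, ∠ = arctan(815/609) ≈ 53.23°
|G| = 500 / 8.2918e+05 ≈ 0.00060301

0.000603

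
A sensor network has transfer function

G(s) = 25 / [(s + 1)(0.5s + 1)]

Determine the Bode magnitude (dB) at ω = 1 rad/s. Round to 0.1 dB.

24.0 dB

At ω = 1 rad/s:
pole (1 + j1·1) = 1 + j1 → |·| ≈ 1.4142, ∠ ≈ 45.00°
pole (1 + j1·0.5) = 1 + j0.5 → |·| ≈ 1.118, ∠ ≈ 26.57°
|G| = 25 · 1 / (1.4142 · 1.118) ≈ 15.812
Gain = 20 log₁₀(15.812) ≈ 23.98 dB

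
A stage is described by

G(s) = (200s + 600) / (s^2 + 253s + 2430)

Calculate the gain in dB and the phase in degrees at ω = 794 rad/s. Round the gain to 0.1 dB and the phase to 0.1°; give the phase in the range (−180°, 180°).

Substitute s = j794:
Numerator: 200(j794) + 600 = 600 + j158800
Denominator: (j794)^2 + 253(j794) + 2430 = -628006 + j200882
|N| = √(600² + 158800²) ≈ 1.588e+05, ∠N ≈ 89.78°
|D| = √(628006² + 200882²) ≈ 6.5935e+05, ∠D ≈ 162.26°
|G| = 1.588e+05 / 6.5935e+05 ≈ 0.24084
Gain = 20 log₁₀(0.24084) ≈ -12.37 dB
∠G = 89.78° − 162.26° = -72.48°

-12.4 dB, -72.5°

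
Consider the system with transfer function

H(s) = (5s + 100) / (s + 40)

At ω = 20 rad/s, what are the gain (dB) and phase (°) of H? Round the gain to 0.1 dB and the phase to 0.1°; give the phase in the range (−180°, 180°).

Substitute s = j20:
Numerator: 5(j20) + 100 = 100 + j100
Denominator: (j20) + 40 = 40 + j20
|N| = √(100² + 100²) ≈ 141.42, ∠N ≈ 45.00°
|D| = √(40² + 20²) ≈ 44.721, ∠D ≈ 26.57°
|H| = 141.42 / 44.721 ≈ 3.1623
Gain = 20 log₁₀(3.1623) ≈ 10.00 dB
∠H = 45.00° − 26.57° = 18.43°

10.0 dB, 18.4°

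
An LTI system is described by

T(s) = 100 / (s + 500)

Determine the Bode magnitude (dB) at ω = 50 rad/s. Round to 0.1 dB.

-14.0 dB

Substitute s = j50:
Numerator: 100 = 100 + j0
Denominator: (j50) + 500 = 500 + j50
|N| = √(100² + 0²) ≈ 100, ∠N ≈ 0.00°
|D| = √(500² + 50²) ≈ 502.49, ∠D ≈ 5.71°
|T| = 100 / 502.49 ≈ 0.19901
Gain = 20 log₁₀(0.19901) ≈ -14.02 dB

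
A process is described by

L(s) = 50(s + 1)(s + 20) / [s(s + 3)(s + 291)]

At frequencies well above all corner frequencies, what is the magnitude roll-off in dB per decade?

-20 dB/decade

Each pole contributes −20 dB/decade at high frequency; each zero contributes +20 dB/decade.
Net: 2 zero(s) − 3 pole(s) → -20 dB/decade.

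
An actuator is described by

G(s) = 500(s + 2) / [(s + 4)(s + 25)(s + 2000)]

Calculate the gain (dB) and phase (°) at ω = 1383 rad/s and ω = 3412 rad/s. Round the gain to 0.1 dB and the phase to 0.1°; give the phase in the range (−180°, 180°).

At s = jω = j1383:
zero (s+2): 2 + j1383 → |·| = √(2²+1383²) = √1912693 ≈ 1383, ∠ = arctan(1383/2) ≈ 89.92°
pole (s+4): 4 + j1383 → |·| = √(4²+1383²) = √1912705 ≈ 1383, ∠ = arctan(1383/4) ≈ 89.83°
pole (s+25): 25 + j1383 → |·| = √(25²+1383²) = √1913314 ≈ 1383.2, ∠ = arctan(1383/25) ≈ 88.96°
pole (s+2000): 2000 + j1383 → |·| = √(2000²+1383²) = √5912689 ≈ 2431.6, ∠ = arctan(1383/2000) ≈ 34.66°
|G| = 500 · 1383 / 4.6516e+09 ≈ 0.00014866
Gain = 20 log₁₀(0.00014866) ≈ -76.56 dB
∠G = 89.92° − 213.45° = -123.53°

At s = jω = j3412:
zero (s+2): 2 + j3412 → |·| = √(2²+3412²) = √11641748 ≈ 3412, ∠ = arctan(3412/2) ≈ 89.97°
pole (s+4): 4 + j3412 → |·| = √(4²+3412²) = √11641760 ≈ 3412, ∠ = arctan(3412/4) ≈ 89.93°
pole (s+25): 25 + j3412 → |·| = √(25²+3412²) = √11642369 ≈ 3412.1, ∠ = arctan(3412/25) ≈ 89.58°
pole (s+2000): 2000 + j3412 → |·| = √(2000²+3412²) = √15641744 ≈ 3955, ∠ = arctan(3412/2000) ≈ 59.62°
|G| = 500 · 3412 / 4.6044e+10 ≈ 3.7052e-05
Gain = 20 log₁₀(3.7052e-05) ≈ -88.62 dB
∠G = 89.97° − 239.13° = -149.16°

ω = 1383: -76.6 dB, -123.5°; ω = 3412: -88.6 dB, -149.2°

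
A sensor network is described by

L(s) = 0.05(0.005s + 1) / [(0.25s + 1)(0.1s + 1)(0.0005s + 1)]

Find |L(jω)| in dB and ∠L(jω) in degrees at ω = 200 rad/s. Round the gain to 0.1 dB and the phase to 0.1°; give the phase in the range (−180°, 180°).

At ω = 200 rad/s:
zero (1 + j200·0.005) = 1 + j1 → |·| ≈ 1.4142, ∠ ≈ 45.00°
pole (1 + j200·0.25) = 1 + j50 → |·| ≈ 50.01, ∠ ≈ 88.85°
pole (1 + j200·0.1) = 1 + j20 → |·| ≈ 20.025, ∠ ≈ 87.14°
pole (1 + j200·0.0005) = 1 + j0.1 → |·| ≈ 1.005, ∠ ≈ 5.71°
|L| = 0.05 · 1.4142 / (50.01 · 20.025 · 1.005) ≈ 7.0256e-05
Gain = 20 log₁₀(7.0256e-05) ≈ -83.07 dB
∠L = (45.00°) − (88.85° + 87.14° + 5.71°) = -136.70°

-83.1 dB, -136.7°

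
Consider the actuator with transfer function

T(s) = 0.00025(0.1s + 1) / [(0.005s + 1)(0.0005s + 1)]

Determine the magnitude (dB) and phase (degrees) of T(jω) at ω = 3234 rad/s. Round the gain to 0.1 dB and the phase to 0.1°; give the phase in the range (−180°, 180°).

-51.6 dB, -54.9°

At ω = 3234 rad/s:
zero (1 + j3234·0.1) = 1 + j323.4 → |·| ≈ 323.4, ∠ ≈ 89.82°
pole (1 + j3234·0.005) = 1 + j16.17 → |·| ≈ 16.201, ∠ ≈ 86.46°
pole (1 + j3234·0.0005) = 1 + j1.617 → |·| ≈ 1.9012, ∠ ≈ 58.27°
|T| = 0.00025 · 323.4 / (16.201 · 1.9012) ≈ 0.0026249
Gain = 20 log₁₀(0.0026249) ≈ -51.62 dB
∠T = (89.82°) − (86.46° + 58.27°) = -54.91°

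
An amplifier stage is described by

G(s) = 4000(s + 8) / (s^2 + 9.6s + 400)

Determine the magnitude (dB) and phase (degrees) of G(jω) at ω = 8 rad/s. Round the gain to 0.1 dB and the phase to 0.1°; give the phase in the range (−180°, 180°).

42.4 dB, 32.1°

At s = jω = j8:
zero (s+8): 8 + j8 → |·| = √(8²+8²) = √128 ≈ 11.314, ∠ = arctan(8/8) ≈ 45.00°
quadratic: (j8)² + 9.6·j8 + 400 = 336 + j76.8 → |·| ≈ 344.67, ∠ ≈ 12.88°
|G| = 4000 · 11.314 / 344.67 ≈ 131.3
Gain = 20 log₁₀(131.3) ≈ 42.37 dB
∠G = 45.00° − 12.88° = 32.12°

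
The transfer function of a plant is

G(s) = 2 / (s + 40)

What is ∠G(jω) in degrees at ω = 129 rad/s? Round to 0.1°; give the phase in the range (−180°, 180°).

-72.8°

At s = jω = j129:
pole (s+40): 40 + j129 → |·| = √(40²+129²) = √18241 ≈ 135.06, ∠ = arctan(129/40) ≈ 72.77°
∠G = 0.00° − 72.77° = -72.77°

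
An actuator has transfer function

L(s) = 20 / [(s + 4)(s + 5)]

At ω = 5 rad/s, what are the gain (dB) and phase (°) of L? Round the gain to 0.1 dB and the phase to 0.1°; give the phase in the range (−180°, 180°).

-7.1 dB, -96.3°

At s = jω = j5:
pole (s+4): 4 + j5 → |·| = √(4²+5²) = √41 ≈ 6.4031, ∠ = arctan(5/4) ≈ 51.34°
pole (s+5): 5 + j5 → |·| = √(5²+5²) = √50 ≈ 7.0711, ∠ = arctan(5/5) ≈ 45.00°
|L| = 20 / 45.277 ≈ 0.44173
Gain = 20 log₁₀(0.44173) ≈ -7.10 dB
∠L = 0.00° − 96.34° = -96.34°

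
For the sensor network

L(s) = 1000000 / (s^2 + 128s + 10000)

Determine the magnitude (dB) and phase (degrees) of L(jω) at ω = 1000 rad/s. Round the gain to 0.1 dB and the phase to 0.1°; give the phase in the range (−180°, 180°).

0.0 dB, -172.6°

At s = jω = j1000:
quadratic: (j1000)² + 128·j1000 + 10000 = -990000 + j128000 → |·| ≈ 9.9824e+05, ∠ ≈ 172.63°
|L| = 1000000 / 9.9824e+05 ≈ 1.0018
Gain = 20 log₁₀(1.0018) ≈ 0.02 dB
∠L = 0.00° − 172.63° = -172.63°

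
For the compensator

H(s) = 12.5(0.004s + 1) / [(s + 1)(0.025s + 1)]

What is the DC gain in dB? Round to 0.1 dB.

21.9 dB

H(0) = 12.5 · 1 / 1 = 12.5
20 log₁₀(12.5) ≈ 21.94 dB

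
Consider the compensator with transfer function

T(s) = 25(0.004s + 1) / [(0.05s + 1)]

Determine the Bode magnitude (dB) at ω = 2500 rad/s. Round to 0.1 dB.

6.1 dB

At ω = 2500 rad/s:
zero (1 + j2500·0.004) = 1 + j10 → |·| ≈ 10.05, ∠ ≈ 84.29°
pole (1 + j2500·0.05) = 1 + j125 → |·| ≈ 125, ∠ ≈ 89.54°
|T| = 25 · 10.05 / (125) ≈ 2.01
Gain = 20 log₁₀(2.01) ≈ 6.06 dB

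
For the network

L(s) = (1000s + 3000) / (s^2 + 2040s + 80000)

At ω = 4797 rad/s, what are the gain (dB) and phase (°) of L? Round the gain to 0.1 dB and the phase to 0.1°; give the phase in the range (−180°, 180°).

-14.3 dB, -66.9°

Substitute s = j4797:
Numerator: 1000(j4797) + 3000 = 3000 + j4797000
Denominator: (j4797)^2 + 2040(j4797) + 80000 = -22931209 + j9785880
|N| = √(3000² + 4797000²) ≈ 4.797e+06, ∠N ≈ 89.96°
|D| = √(22931209² + 9785880²) ≈ 2.4932e+07, ∠D ≈ 156.89°
|L| = 4.797e+06 / 2.4932e+07 ≈ 0.1924
Gain = 20 log₁₀(0.1924) ≈ -14.32 dB
∠L = 89.96° − 156.89° = -66.93°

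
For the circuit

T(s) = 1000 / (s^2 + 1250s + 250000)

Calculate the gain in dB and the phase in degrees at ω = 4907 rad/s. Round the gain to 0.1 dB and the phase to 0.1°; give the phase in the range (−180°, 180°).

Substitute s = j4907:
Numerator: 1000 = 1000 + j0
Denominator: (j4907)^2 + 1250(j4907) + 250000 = -23828649 + j6133750
|N| = √(1000² + 0²) ≈ 1000, ∠N ≈ 0.00°
|D| = √(23828649² + 6133750²) ≈ 2.4605e+07, ∠D ≈ 165.56°
|T| = 1000 / 2.4605e+07 ≈ 4.0642e-05
Gain = 20 log₁₀(4.0642e-05) ≈ -87.82 dB
∠T = 0.00° − 165.56° = -165.56°

-87.8 dB, -165.6°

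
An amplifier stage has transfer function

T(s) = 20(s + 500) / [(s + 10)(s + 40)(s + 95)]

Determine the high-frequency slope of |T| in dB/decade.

-40 dB/decade

Each pole contributes −20 dB/decade at high frequency; each zero contributes +20 dB/decade.
Net: 1 zero(s) − 3 pole(s) → -40 dB/decade.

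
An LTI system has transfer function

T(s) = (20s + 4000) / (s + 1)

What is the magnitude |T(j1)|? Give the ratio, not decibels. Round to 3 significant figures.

2.83e+03

Substitute s = j1:
Numerator: 20(j1) + 4000 = 4000 + j20
Denominator: (j1) + 1 = 1 + j1
|N| = √(4000² + 20²) ≈ 4000, ∠N ≈ 0.29°
|D| = √(1² + 1²) ≈ 1.4142, ∠D ≈ 45.00°
|T| = 4000 / 1.4142 ≈ 2828.5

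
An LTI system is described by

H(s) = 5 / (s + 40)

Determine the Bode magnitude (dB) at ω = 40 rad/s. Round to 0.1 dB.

At s = jω = j40:
pole (s+40): 40 + j40 → |·| = √(40²+40²) = √3200 ≈ 56.569, ∠ = arctan(40/40) ≈ 45.00°
|H| = 5 / 56.569 ≈ 0.088388
Gain = 20 log₁₀(0.088388) ≈ -21.07 dB

-21.1 dB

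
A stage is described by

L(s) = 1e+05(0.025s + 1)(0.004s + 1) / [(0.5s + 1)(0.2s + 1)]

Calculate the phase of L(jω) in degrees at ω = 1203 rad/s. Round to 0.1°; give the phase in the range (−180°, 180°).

At ω = 1203 rad/s:
zero (1 + j1203·0.025) = 1 + j30.075 → |·| ≈ 30.092, ∠ ≈ 88.10°
zero (1 + j1203·0.004) = 1 + j4.812 → |·| ≈ 4.9148, ∠ ≈ 78.26°
pole (1 + j1203·0.5) = 1 + j601.5 → |·| ≈ 601.5, ∠ ≈ 89.90°
pole (1 + j1203·0.2) = 1 + j240.6 → |·| ≈ 240.6, ∠ ≈ 89.76°
∠L = (88.10° + 78.26°) − (89.90° + 89.76°) = -13.30°

-13.3°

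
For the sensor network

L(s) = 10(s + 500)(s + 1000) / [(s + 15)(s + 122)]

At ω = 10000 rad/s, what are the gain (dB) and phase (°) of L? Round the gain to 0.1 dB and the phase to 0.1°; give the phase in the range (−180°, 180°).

20.1 dB, -7.8°

At s = jω = j10000:
zero (s+500): 500 + j10000 → |·| = √(500²+10000²) = √100250000 ≈ 10012, ∠ = arctan(10000/500) ≈ 87.14°
zero (s+1000): 1000 + j10000 → |·| = √(1000²+10000²) = √101000000 ≈ 10050, ∠ = arctan(10000/1000) ≈ 84.29°
pole (s+15): 15 + j10000 → |·| = √(15²+10000²) = √100000225 ≈ 10000, ∠ = arctan(10000/15) ≈ 89.91°
pole (s+122): 122 + j10000 → |·| = √(122²+10000²) = √100014884 ≈ 10001, ∠ = arctan(10000/122) ≈ 89.30°
|L| = 10 · 1.0062e+08 / 1.0001e+08 ≈ 10.061
Gain = 20 log₁₀(10.061) ≈ 20.05 dB
∠L = 171.43° − 179.21° = -7.78°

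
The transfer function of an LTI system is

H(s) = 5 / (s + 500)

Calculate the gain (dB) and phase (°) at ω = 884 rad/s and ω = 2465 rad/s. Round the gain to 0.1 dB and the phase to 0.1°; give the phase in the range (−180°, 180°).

Substitute s = j884:
Numerator: 5 = 5 + j0
Denominator: (j884) + 500 = 500 + j884
|N| = √(5² + 0²) ≈ 5, ∠N ≈ 0.00°
|D| = √(500² + 884²) ≈ 1015.6, ∠D ≈ 60.51°
|H| = 5 / 1015.6 ≈ 0.0049232
Gain = 20 log₁₀(0.0049232) ≈ -46.16 dB
∠H = 0.00° − 60.51° = -60.51°

Substitute s = j2465:
Numerator: 5 = 5 + j0
Denominator: (j2465) + 500 = 500 + j2465
|N| = √(5² + 0²) ≈ 5, ∠N ≈ 0.00°
|D| = √(500² + 2465²) ≈ 2515.2, ∠D ≈ 78.53°
|H| = 5 / 2515.2 ≈ 0.0019879
Gain = 20 log₁₀(0.0019879) ≈ -54.03 dB
∠H = 0.00° − 78.53° = -78.53°

ω = 884: -46.2 dB, -60.5°; ω = 2465: -54.0 dB, -78.5°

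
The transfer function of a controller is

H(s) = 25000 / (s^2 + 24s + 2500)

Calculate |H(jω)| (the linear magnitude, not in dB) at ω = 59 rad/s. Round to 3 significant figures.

At s = jω = j59:
quadratic: (j59)² + 24·j59 + 2500 = -981 + j1416 → |·| ≈ 1722.6, ∠ ≈ 124.71°
|H| = 25000 / 1722.6 ≈ 14.513

14.5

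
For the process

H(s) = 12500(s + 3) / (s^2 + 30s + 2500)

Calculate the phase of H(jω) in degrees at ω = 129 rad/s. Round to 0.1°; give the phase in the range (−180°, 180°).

-76.0°

At s = jω = j129:
zero (s+3): 3 + j129 → |·| = √(3²+129²) = √16650 ≈ 129.03, ∠ = arctan(129/3) ≈ 88.67°
quadratic: (j129)² + 30·j129 + 2500 = -14141 + j3870 → |·| ≈ 14661, ∠ ≈ 164.69°
∠H = 88.67° − 164.69° = -76.02°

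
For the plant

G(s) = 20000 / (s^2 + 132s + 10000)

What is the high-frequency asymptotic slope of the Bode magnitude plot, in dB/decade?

-40 dB/decade

Each pole contributes −20 dB/decade at high frequency; each zero contributes +20 dB/decade.
Net: 0 zero(s) − 2 pole(s) → -40 dB/decade.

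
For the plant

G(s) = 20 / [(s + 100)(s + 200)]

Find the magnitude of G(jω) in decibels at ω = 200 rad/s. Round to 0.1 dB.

At s = jω = j200:
pole (s+100): 100 + j200 → |·| = √(100²+200²) = √50000 ≈ 223.61, ∠ = arctan(200/100) ≈ 63.43°
pole (s+200): 200 + j200 → |·| = √(200²+200²) = √80000 ≈ 282.84, ∠ = arctan(200/200) ≈ 45.00°
|G| = 20 / 63246 ≈ 0.00031623
Gain = 20 log₁₀(0.00031623) ≈ -70.00 dB

-70.0 dB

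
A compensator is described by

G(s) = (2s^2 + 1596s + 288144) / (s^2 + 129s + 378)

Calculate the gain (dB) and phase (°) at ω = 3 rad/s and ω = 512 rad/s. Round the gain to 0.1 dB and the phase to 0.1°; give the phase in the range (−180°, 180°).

ω = 3: 54.6 dB, -45.4°; ω = 512: 10.0 dB, -59.7°

Substitute s = j3:
Numerator: 2(j3)^2 + 1596(j3) + 288144 = 288126 + j4788
Denominator: (j3)^2 + 129(j3) + 378 = 369 + j387
|N| = √(288126² + 4788²) ≈ 2.8817e+05, ∠N ≈ 0.95°
|D| = √(369² + 387²) ≈ 534.72, ∠D ≈ 46.36°
|G| = 2.8817e+05 / 534.72 ≈ 538.92
Gain = 20 log₁₀(538.92) ≈ 54.63 dB
∠G = 0.95° − 46.36° = -45.41°

Substitute s = j512:
Numerator: 2(j512)^2 + 1596(j512) + 288144 = -236144 + j817152
Denominator: (j512)^2 + 129(j512) + 378 = -261766 + j66048
|N| = √(236144² + 817152²) ≈ 8.5059e+05, ∠N ≈ 106.12°
|D| = √(261766² + 66048²) ≈ 2.6997e+05, ∠D ≈ 165.84°
|G| = 8.5059e+05 / 2.6997e+05 ≈ 3.1507
Gain = 20 log₁₀(3.1507) ≈ 9.97 dB
∠G = 106.12° − 165.84° = -59.72°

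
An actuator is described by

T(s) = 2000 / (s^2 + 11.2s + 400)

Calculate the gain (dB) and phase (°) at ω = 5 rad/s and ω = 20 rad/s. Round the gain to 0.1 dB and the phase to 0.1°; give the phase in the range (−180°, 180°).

ω = 5: 14.4 dB, -8.5°; ω = 20: 19.0 dB, -90.0°

At s = jω = j5:
quadratic: (j5)² + 11.2·j5 + 400 = 375 + j56 → |·| ≈ 379.16, ∠ ≈ 8.49°
|T| = 2000 / 379.16 ≈ 5.2748
Gain = 20 log₁₀(5.2748) ≈ 14.44 dB
∠T = 0.00° − 8.49° = -8.49°

At s = jω = j20:
quadratic: (j20)² + 11.2·j20 + 400 = 0 + j224 → |·| ≈ 224, ∠ ≈ 90.00°
|T| = 2000 / 224 ≈ 8.9286
Gain = 20 log₁₀(8.9286) ≈ 19.02 dB
∠T = 0.00° − 90.00° = -90.00°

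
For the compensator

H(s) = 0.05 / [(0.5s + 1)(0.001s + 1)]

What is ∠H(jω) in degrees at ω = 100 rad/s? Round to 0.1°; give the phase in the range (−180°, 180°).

At ω = 100 rad/s:
pole (1 + j100·0.5) = 1 + j50 → |·| ≈ 50.01, ∠ ≈ 88.85°
pole (1 + j100·0.001) = 1 + j0.1 → |·| ≈ 1.005, ∠ ≈ 5.71°
∠H = (0°) − (88.85° + 5.71°) = -94.56°

-94.6°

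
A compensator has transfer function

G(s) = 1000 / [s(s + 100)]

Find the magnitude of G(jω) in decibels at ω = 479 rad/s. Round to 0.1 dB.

-47.4 dB

At s = jω = j479:
pole (s+100): 100 + j479 → |·| = √(100²+479²) = √239441 ≈ 489.33, ∠ = arctan(479/100) ≈ 78.21°
pole at origin: |s| = 479, ∠ = 90.00° (in denominator)
|G| = 1000 / 2.3439e+05 ≈ 0.0042664
Gain = 20 log₁₀(0.0042664) ≈ -47.40 dB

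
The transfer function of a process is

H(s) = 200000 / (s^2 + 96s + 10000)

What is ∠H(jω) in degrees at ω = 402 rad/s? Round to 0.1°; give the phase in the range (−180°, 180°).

-165.7°

At s = jω = j402:
quadratic: (j402)² + 96·j402 + 10000 = -151604 + j38592 → |·| ≈ 1.5644e+05, ∠ ≈ 165.72°
∠H = 0.00° − 165.72° = -165.72°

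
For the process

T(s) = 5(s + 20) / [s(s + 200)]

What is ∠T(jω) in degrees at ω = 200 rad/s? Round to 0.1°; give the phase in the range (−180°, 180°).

At s = jω = j200:
zero (s+20): 20 + j200 → |·| = √(20²+200²) = √40400 ≈ 201, ∠ = arctan(200/20) ≈ 84.29°
pole (s+200): 200 + j200 → |·| = √(200²+200²) = √80000 ≈ 282.84, ∠ = arctan(200/200) ≈ 45.00°
pole at origin: |s| = 200, ∠ = 90.00° (in denominator)
∠T = 84.29° − 135.00° = -50.71°

-50.7°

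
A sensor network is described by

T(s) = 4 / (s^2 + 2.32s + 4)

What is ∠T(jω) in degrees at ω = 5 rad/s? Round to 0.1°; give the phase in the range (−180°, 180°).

At s = jω = j5:
quadratic: (j5)² + 2.32·j5 + 4 = -21 + j11.6 → |·| ≈ 23.991, ∠ ≈ 151.08°
∠T = 0.00° − 151.08° = -151.08°

-151.1°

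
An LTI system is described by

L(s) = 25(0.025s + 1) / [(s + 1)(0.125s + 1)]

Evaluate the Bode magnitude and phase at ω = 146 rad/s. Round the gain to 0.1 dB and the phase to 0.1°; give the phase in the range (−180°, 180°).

-29.0 dB, -101.8°

At ω = 146 rad/s:
zero (1 + j146·0.025) = 1 + j3.65 → |·| ≈ 3.7845, ∠ ≈ 74.68°
pole (1 + j146·1) = 1 + j146 → |·| ≈ 146, ∠ ≈ 89.61°
pole (1 + j146·0.125) = 1 + j18.25 → |·| ≈ 18.277, ∠ ≈ 86.86°
|L| = 25 · 3.7845 / (146 · 18.277) ≈ 0.035456
Gain = 20 log₁₀(0.035456) ≈ -29.01 dB
∠L = (74.68°) − (89.61° + 86.86°) = -101.79°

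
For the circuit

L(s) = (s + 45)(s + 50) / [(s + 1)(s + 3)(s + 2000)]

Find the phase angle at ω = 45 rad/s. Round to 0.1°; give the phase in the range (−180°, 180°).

-89.2°

At s = jω = j45:
zero (s+45): 45 + j45 → |·| = √(45²+45²) = √4050 ≈ 63.64, ∠ = arctan(45/45) ≈ 45.00°
zero (s+50): 50 + j45 → |·| = √(50²+45²) = √4525 ≈ 67.268, ∠ = arctan(45/50) ≈ 41.99°
pole (s+1): 1 + j45 → |·| = √(1²+45²) = √2026 ≈ 45.011, ∠ = arctan(45/1) ≈ 88.73°
pole (s+3): 3 + j45 → |·| = √(3²+45²) = √2034 ≈ 45.1, ∠ = arctan(45/3) ≈ 86.19°
pole (s+2000): 2000 + j45 → |·| = √(2000²+45²) = √4002025 ≈ 2000.5, ∠ = arctan(45/2000) ≈ 1.29°
∠L = 86.99° − 176.21° = -89.22°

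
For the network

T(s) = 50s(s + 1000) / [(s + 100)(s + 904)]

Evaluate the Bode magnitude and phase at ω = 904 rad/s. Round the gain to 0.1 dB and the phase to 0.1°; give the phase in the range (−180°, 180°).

At s = jω = j904:
zero (s+1000): 1000 + j904 → |·| = √(1000²+904²) = √1817216 ≈ 1348, ∠ = arctan(904/1000) ≈ 42.11°
zero at origin: s = j904 → |·| = 904, ∠ = 90.00°
pole (s+100): 100 + j904 → |·| = √(100²+904²) = √827216 ≈ 909.51, ∠ = arctan(904/100) ≈ 83.69°
pole (s+904): 904 + j904 → |·| = √(904²+904²) = √1634432 ≈ 1278.4, ∠ = arctan(904/904) ≈ 45.00°
|T| = 50 · 1.2186e+06 / 1.1627e+06 ≈ 52.404
Gain = 20 log₁₀(52.404) ≈ 34.39 dB
∠T = 132.11° − 128.69° = 3.42°

34.4 dB, 3.4°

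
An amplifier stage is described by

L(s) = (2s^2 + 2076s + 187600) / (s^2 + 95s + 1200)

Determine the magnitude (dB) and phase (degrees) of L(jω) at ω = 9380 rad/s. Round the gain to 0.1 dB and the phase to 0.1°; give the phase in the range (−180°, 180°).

6.1 dB, -5.7°

Substitute s = j9380:
Numerator: 2(j9380)^2 + 2076(j9380) + 187600 = -175781200 + j19472880
Denominator: (j9380)^2 + 95(j9380) + 1200 = -87983200 + j891100
|N| = √(175781200² + 19472880²) ≈ 1.7686e+08, ∠N ≈ 173.68°
|D| = √(87983200² + 891100²) ≈ 8.7988e+07, ∠D ≈ 179.42°
|L| = 1.7686e+08 / 8.7988e+07 ≈ 2.01
Gain = 20 log₁₀(2.01) ≈ 6.06 dB
∠L = 173.68° − 179.42° = -5.74°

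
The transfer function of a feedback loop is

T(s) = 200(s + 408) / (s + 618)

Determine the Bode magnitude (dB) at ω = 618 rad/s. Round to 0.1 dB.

44.6 dB

At s = jω = j618:
zero (s+408): 408 + j618 → |·| = √(408²+618²) = √548388 ≈ 740.53, ∠ = arctan(618/408) ≈ 56.57°
pole (s+618): 618 + j618 → |·| = √(618²+618²) = √763848 ≈ 873.98, ∠ = arctan(618/618) ≈ 45.00°
|T| = 200 · 740.53 / 873.98 ≈ 169.46
Gain = 20 log₁₀(169.46) ≈ 44.58 dB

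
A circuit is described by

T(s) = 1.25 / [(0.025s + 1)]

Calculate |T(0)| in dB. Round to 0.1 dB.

T(0) = 1.25 · 1 / 1 = 1.25
20 log₁₀(1.25) ≈ 1.94 dB

1.9 dB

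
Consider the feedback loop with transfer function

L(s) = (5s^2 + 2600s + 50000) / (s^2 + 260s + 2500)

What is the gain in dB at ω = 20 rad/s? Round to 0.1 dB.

22.0 dB

Substitute s = j20:
Numerator: 5(j20)^2 + 2600(j20) + 50000 = 48000 + j52000
Denominator: (j20)^2 + 260(j20) + 2500 = 2100 + j5200
|N| = √(48000² + 52000²) ≈ 70767, ∠N ≈ 47.29°
|D| = √(2100² + 5200²) ≈ 5608, ∠D ≈ 68.01°
|L| = 70767 / 5608 ≈ 12.619
Gain = 20 log₁₀(12.619) ≈ 22.02 dB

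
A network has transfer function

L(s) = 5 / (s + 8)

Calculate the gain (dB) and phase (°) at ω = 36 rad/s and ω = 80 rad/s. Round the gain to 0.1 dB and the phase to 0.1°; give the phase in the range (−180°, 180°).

ω = 36: -17.4 dB, -77.5°; ω = 80: -24.1 dB, -84.3°

Substitute s = j36:
Numerator: 5 = 5 + j0
Denominator: (j36) + 8 = 8 + j36
|N| = √(5² + 0²) ≈ 5, ∠N ≈ 0.00°
|D| = √(8² + 36²) ≈ 36.878, ∠D ≈ 77.47°
|L| = 5 / 36.878 ≈ 0.13558
Gain = 20 log₁₀(0.13558) ≈ -17.36 dB
∠L = 0.00° − 77.47° = -77.47°

Substitute s = j80:
Numerator: 5 = 5 + j0
Denominator: (j80) + 8 = 8 + j80
|N| = √(5² + 0²) ≈ 5, ∠N ≈ 0.00°
|D| = √(8² + 80²) ≈ 80.399, ∠D ≈ 84.29°
|L| = 5 / 80.399 ≈ 0.06219
Gain = 20 log₁₀(0.06219) ≈ -24.13 dB
∠L = 0.00° − 84.29° = -84.29°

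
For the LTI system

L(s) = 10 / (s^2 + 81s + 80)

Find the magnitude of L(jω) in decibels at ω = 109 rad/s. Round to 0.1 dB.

-63.4 dB

Substitute s = j109:
Numerator: 10 = 10 + j0
Denominator: (j109)^2 + 81(j109) + 80 = -11801 + j8829
|N| = √(10² + 0²) ≈ 10, ∠N ≈ 0.00°
|D| = √(11801² + 8829²) ≈ 14738, ∠D ≈ 143.20°
|L| = 10 / 14738 ≈ 0.00067852
Gain = 20 log₁₀(0.00067852) ≈ -63.37 dB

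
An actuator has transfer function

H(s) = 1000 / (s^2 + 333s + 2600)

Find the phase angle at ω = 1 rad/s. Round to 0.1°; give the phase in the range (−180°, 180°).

-7.3°

Substitute s = j1:
Numerator: 1000 = 1000 + j0
Denominator: (j1)^2 + 333(j1) + 2600 = 2599 + j333
|N| = √(1000² + 0²) ≈ 1000, ∠N ≈ 0.00°
|D| = √(2599² + 333²) ≈ 2620.2, ∠D ≈ 7.30°
∠H = 0.00° − 7.30° = -7.30°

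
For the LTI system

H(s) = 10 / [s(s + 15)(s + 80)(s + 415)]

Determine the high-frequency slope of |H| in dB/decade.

-80 dB/decade

Each pole contributes −20 dB/decade at high frequency; each zero contributes +20 dB/decade.
Net: 0 zero(s) − 4 pole(s) → -80 dB/decade.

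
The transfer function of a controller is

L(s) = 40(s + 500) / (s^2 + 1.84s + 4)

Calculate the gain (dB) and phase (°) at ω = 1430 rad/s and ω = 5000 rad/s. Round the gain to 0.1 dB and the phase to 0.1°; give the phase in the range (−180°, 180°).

At s = jω = j1430:
zero (s+500): 500 + j1430 → |·| = √(500²+1430²) = √2294900 ≈ 1514.9, ∠ = arctan(1430/500) ≈ 70.73°
quadratic: (j1430)² + 1.84·j1430 + 4 = -2044896 + j2631.2 → |·| ≈ 2.0449e+06, ∠ ≈ 179.93°
|L| = 40 · 1514.9 / 2.0449e+06 ≈ 0.029633
Gain = 20 log₁₀(0.029633) ≈ -30.56 dB
∠L = 70.73° − 179.93° = -109.20°

At s = jω = j5000:
zero (s+500): 500 + j5000 → |·| = √(500²+5000²) = √25250000 ≈ 5024.9, ∠ = arctan(5000/500) ≈ 84.29°
quadratic: (j5000)² + 1.84·j5000 + 4 = -24999996 + j9200 → |·| ≈ 2.5e+07, ∠ ≈ 179.98°
|L| = 40 · 5024.9 / 2.5e+07 ≈ 0.0080398
Gain = 20 log₁₀(0.0080398) ≈ -41.90 dB
∠L = 84.29° − 179.98° = -95.69°

ω = 1430: -30.6 dB, -109.2°; ω = 5000: -41.9 dB, -95.7°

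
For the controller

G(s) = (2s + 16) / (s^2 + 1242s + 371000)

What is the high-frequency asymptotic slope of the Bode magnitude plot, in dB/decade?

Each pole contributes −20 dB/decade at high frequency; each zero contributes +20 dB/decade.
Net: 1 zero(s) − 2 pole(s) → -20 dB/decade.

-20 dB/decade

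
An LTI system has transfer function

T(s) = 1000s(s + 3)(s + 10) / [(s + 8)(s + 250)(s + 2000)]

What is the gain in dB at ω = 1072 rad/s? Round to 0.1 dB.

53.3 dB

At s = jω = j1072:
zero (s+3): 3 + j1072 → |·| = √(3²+1072²) = √1149193 ≈ 1072, ∠ = arctan(1072/3) ≈ 89.84°
zero (s+10): 10 + j1072 → |·| = √(10²+1072²) = √1149284 ≈ 1072, ∠ = arctan(1072/10) ≈ 89.47°
zero at origin: s = j1072 → |·| = 1072, ∠ = 90.00°
pole (s+8): 8 + j1072 → |·| = √(8²+1072²) = √1149248 ≈ 1072, ∠ = arctan(1072/8) ≈ 89.57°
pole (s+250): 250 + j1072 → |·| = √(250²+1072²) = √1211684 ≈ 1100.8, ∠ = arctan(1072/250) ≈ 76.87°
pole (s+2000): 2000 + j1072 → |·| = √(2000²+1072²) = √5149184 ≈ 2269.2, ∠ = arctan(1072/2000) ≈ 28.19°
|T| = 1000 · 1.2319e+09 / 2.6778e+09 ≈ 460.04
Gain = 20 log₁₀(460.04) ≈ 53.26 dB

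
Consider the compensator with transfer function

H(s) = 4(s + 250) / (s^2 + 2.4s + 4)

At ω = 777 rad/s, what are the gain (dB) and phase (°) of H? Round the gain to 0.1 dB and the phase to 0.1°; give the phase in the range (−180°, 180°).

-45.3 dB, -107.7°

At s = jω = j777:
zero (s+250): 250 + j777 → |·| = √(250²+777²) = √666229 ≈ 816.23, ∠ = arctan(777/250) ≈ 72.16°
quadratic: (j777)² + 2.4·j777 + 4 = -603725 + j1864.8 → |·| ≈ 6.0373e+05, ∠ ≈ 179.82°
|H| = 4 · 816.23 / 6.0373e+05 ≈ 0.0054079
Gain = 20 log₁₀(0.0054079) ≈ -45.34 dB
∠H = 72.16° − 179.82° = -107.66°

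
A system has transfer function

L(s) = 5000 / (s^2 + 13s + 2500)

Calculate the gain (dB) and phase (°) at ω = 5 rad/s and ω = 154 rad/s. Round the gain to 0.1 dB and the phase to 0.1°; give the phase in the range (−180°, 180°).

ω = 5: 6.1 dB, -1.5°; ω = 154: -12.6 dB, -174.6°

At s = jω = j5:
quadratic: (j5)² + 13·j5 + 2500 = 2475 + j65 → |·| ≈ 2475.9, ∠ ≈ 1.50°
|L| = 5000 / 2475.9 ≈ 2.0195
Gain = 20 log₁₀(2.0195) ≈ 6.10 dB
∠L = 0.00° − 1.50° = -1.50°

At s = jω = j154:
quadratic: (j154)² + 13·j154 + 2500 = -21216 + j2002 → |·| ≈ 21310, ∠ ≈ 174.61°
|L| = 5000 / 21310 ≈ 0.23463
Gain = 20 log₁₀(0.23463) ≈ -12.59 dB
∠L = 0.00° − 174.61° = -174.61°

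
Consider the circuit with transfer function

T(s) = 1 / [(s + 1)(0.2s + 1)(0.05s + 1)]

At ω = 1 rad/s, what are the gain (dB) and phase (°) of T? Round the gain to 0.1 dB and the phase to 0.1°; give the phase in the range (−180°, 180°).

-3.2 dB, -59.2°

At ω = 1 rad/s:
pole (1 + j1·1) = 1 + j1 → |·| ≈ 1.4142, ∠ ≈ 45.00°
pole (1 + j1·0.2) = 1 + j0.2 → |·| ≈ 1.0198, ∠ ≈ 11.31°
pole (1 + j1·0.05) = 1 + j0.05 → |·| ≈ 1.0012, ∠ ≈ 2.86°
|T| = 1 · 1 / (1.4142 · 1.0198 · 1.0012) ≈ 0.69255
Gain = 20 log₁₀(0.69255) ≈ -3.19 dB
∠T = (0°) − (45.00° + 11.31° + 2.86°) = -59.17°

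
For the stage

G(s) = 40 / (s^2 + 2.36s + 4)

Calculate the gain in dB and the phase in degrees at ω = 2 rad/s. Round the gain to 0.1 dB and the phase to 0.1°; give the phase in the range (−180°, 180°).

At s = jω = j2:
quadratic: (j2)² + 2.36·j2 + 4 = 0 + j4.72 → |·| ≈ 4.72, ∠ ≈ 90.00°
|G| = 40 / 4.72 ≈ 8.4746
Gain = 20 log₁₀(8.4746) ≈ 18.56 dB
∠G = 0.00° − 90.00° = -90.00°

18.6 dB, -90.0°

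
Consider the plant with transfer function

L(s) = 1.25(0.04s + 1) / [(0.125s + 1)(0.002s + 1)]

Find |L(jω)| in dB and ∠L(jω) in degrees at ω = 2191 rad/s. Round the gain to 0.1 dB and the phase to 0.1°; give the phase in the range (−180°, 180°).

At ω = 2191 rad/s:
zero (1 + j2191·0.04) = 1 + j87.64 → |·| ≈ 87.646, ∠ ≈ 89.35°
pole (1 + j2191·0.125) = 1 + j273.875 → |·| ≈ 273.88, ∠ ≈ 89.79°
pole (1 + j2191·0.002) = 1 + j4.382 → |·| ≈ 4.4947, ∠ ≈ 77.14°
|L| = 1.25 · 87.646 / (273.88 · 4.4947) ≈ 0.088998
Gain = 20 log₁₀(0.088998) ≈ -21.01 dB
∠L = (89.35°) − (89.79° + 77.14°) = -77.58°

-21.0 dB, -77.6°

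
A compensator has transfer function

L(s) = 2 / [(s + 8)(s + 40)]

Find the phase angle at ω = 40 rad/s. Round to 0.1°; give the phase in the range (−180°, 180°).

-123.7°

At s = jω = j40:
pole (s+8): 8 + j40 → |·| = √(8²+40²) = √1664 ≈ 40.792, ∠ = arctan(40/8) ≈ 78.69°
pole (s+40): 40 + j40 → |·| = √(40²+40²) = √3200 ≈ 56.569, ∠ = arctan(40/40) ≈ 45.00°
∠L = 0.00° − 123.69° = -123.69°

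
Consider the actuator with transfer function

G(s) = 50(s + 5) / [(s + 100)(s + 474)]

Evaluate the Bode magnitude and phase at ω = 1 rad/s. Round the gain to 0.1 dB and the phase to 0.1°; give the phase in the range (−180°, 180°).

At s = jω = j1:
zero (s+5): 5 + j1 → |·| = √(5²+1²) = √26 ≈ 5.099, ∠ = arctan(1/5) ≈ 11.31°
pole (s+100): 100 + j1 → |·| = √(100²+1²) = √10001 ≈ 100, ∠ = arctan(1/100) ≈ 0.57°
pole (s+474): 474 + j1 → |·| = √(474²+1²) = √224677 ≈ 474, ∠ = arctan(1/474) ≈ 0.12°
|G| = 50 · 5.099 / 47400 ≈ 0.0053787
Gain = 20 log₁₀(0.0053787) ≈ -45.39 dB
∠G = 11.31° − 0.69° = 10.62°

-45.4 dB, 10.6°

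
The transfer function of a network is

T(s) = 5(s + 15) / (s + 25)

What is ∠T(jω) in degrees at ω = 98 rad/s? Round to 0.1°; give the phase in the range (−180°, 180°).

5.6°

At s = jω = j98:
zero (s+15): 15 + j98 → |·| = √(15²+98²) = √9829 ≈ 99.141, ∠ = arctan(98/15) ≈ 81.30°
pole (s+25): 25 + j98 → |·| = √(25²+98²) = √10229 ≈ 101.14, ∠ = arctan(98/25) ≈ 75.69°
∠T = 81.30° − 75.69° = 5.61°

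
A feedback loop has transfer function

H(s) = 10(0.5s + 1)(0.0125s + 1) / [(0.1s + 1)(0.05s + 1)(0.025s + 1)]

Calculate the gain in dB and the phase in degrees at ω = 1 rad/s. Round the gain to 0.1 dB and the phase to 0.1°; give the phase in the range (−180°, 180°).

At ω = 1 rad/s:
zero (1 + j1·0.5) = 1 + j0.5 → |·| ≈ 1.118, ∠ ≈ 26.57°
zero (1 + j1·0.0125) = 1 + j0.0125 → |·| ≈ 1.0001, ∠ ≈ 0.72°
pole (1 + j1·0.1) = 1 + j0.1 → |·| ≈ 1.005, ∠ ≈ 5.71°
pole (1 + j1·0.05) = 1 + j0.05 → |·| ≈ 1.0012, ∠ ≈ 2.86°
pole (1 + j1·0.025) = 1 + j0.025 → |·| ≈ 1.0003, ∠ ≈ 1.43°
|H| = 10 · 1.118 · 1.0001 / (1.005 · 1.0012 · 1.0003) ≈ 11.109
Gain = 20 log₁₀(11.109) ≈ 20.91 dB
∠H = (26.57° + 0.72°) − (5.71° + 2.86° + 1.43°) = 17.29°

20.9 dB, 17.3°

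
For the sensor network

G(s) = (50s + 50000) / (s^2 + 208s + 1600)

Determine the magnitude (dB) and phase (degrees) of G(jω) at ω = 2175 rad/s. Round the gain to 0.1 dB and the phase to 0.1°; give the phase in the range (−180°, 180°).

-32.0 dB, -109.2°

Substitute s = j2175:
Numerator: 50(j2175) + 50000 = 50000 + j108750
Denominator: (j2175)^2 + 208(j2175) + 1600 = -4729025 + j452400
|N| = √(50000² + 108750²) ≈ 1.1969e+05, ∠N ≈ 65.31°
|D| = √(4729025² + 452400²) ≈ 4.7506e+06, ∠D ≈ 174.54°
|G| = 1.1969e+05 / 4.7506e+06 ≈ 0.025195
Gain = 20 log₁₀(0.025195) ≈ -31.97 dB
∠G = 65.31° − 174.54° = -109.23°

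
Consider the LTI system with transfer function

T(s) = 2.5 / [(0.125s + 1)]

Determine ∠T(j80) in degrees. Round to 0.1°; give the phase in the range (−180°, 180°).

At ω = 80 rad/s:
pole (1 + j80·0.125) = 1 + j10 → |·| ≈ 10.05, ∠ ≈ 84.29°
∠T = (0°) − (84.29°) = -84.29°

-84.3°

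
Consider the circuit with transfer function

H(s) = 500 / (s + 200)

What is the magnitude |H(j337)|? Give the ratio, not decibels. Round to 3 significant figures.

At s = jω = j337:
pole (s+200): 200 + j337 → |·| = √(200²+337²) = √153569 ≈ 391.88, ∠ = arctan(337/200) ≈ 59.31°
|H| = 500 / 391.88 ≈ 1.2759

1.28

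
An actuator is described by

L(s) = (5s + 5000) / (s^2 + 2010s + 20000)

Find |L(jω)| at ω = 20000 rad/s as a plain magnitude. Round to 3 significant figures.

Substitute s = j20000:
Numerator: 5(j20000) + 5000 = 5000 + j100000
Denominator: (j20000)^2 + 2010(j20000) + 20000 = -399980000 + j40200000
|N| = √(5000² + 100000²) ≈ 1.0012e+05, ∠N ≈ 87.14°
|D| = √(399980000² + 40200000²) ≈ 4.02e+08, ∠D ≈ 174.26°
|L| = 1.0012e+05 / 4.02e+08 ≈ 0.00024905

0.000249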